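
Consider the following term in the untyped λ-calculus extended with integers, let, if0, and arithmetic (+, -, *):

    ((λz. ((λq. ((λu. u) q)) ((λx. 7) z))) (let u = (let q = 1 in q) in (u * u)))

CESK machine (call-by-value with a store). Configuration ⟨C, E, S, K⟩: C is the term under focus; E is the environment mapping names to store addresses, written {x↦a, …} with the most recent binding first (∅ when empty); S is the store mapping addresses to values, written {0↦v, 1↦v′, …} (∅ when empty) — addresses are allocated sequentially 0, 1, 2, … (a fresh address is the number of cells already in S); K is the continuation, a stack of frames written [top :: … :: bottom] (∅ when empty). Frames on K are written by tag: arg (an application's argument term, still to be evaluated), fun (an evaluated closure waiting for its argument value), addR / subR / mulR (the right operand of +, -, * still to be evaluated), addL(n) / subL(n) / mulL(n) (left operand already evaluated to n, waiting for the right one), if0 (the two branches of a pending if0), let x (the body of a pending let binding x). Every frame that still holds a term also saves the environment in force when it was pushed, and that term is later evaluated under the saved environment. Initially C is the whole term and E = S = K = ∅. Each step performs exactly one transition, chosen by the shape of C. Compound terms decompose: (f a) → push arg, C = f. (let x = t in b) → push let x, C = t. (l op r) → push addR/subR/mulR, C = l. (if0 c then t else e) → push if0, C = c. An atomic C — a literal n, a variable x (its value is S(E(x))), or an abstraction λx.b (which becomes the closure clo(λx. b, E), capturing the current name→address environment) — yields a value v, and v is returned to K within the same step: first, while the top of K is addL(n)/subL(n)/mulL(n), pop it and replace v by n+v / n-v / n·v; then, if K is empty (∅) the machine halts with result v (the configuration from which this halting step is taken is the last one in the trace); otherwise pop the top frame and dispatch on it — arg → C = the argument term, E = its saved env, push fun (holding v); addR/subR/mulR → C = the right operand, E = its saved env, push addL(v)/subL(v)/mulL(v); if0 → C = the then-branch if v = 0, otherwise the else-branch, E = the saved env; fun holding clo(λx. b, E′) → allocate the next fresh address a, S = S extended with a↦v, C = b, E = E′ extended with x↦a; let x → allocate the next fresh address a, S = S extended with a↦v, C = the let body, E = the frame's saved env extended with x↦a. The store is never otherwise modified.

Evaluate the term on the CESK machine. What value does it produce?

t=0: ⟨C=((λz. ((λq. ((λu. u) q)) ((λx. 7) z))) (let u = (let q = 1 in q) in (u * u))); E=∅; S=∅; K=∅⟩
t=1: ⟨C=(λz. ((λq. ((λu. u) q)) ((λx. 7) z))); E=∅; S=∅; K=[arg]⟩
t=2: ⟨C=(let u = (let q = 1 in q) in (u * u)); E=∅; S=∅; K=[fun]⟩
t=3: ⟨C=(let q = 1 in q); E=∅; S=∅; K=[let u :: fun]⟩
t=4: ⟨C=1; E=∅; S=∅; K=[let q :: let u :: fun]⟩
t=5: ⟨C=q; E={q↦0}; S={0↦1}; K=[let u :: fun]⟩
t=6: ⟨C=(u * u); E={u↦1}; S={0↦1, 1↦1}; K=[fun]⟩
t=7: ⟨C=u; E={u↦1}; S={0↦1, 1↦1}; K=[mulR :: fun]⟩
t=8: ⟨C=u; E={u↦1}; S={0↦1, 1↦1}; K=[mulL(1) :: fun]⟩
t=9: ⟨C=((λq. ((λu. u) q)) ((λx. 7) z)); E={z↦2}; S={0↦1, 1↦1, 2↦1}; K=∅⟩
t=10: ⟨C=(λq. ((λu. u) q)); E={z↦2}; S={0↦1, 1↦1, 2↦1}; K=[arg]⟩
t=11: ⟨C=((λx. 7) z); E={z↦2}; S={0↦1, 1↦1, 2↦1}; K=[fun]⟩
t=12: ⟨C=(λx. 7); E={z↦2}; S={0↦1, 1↦1, 2↦1}; K=[arg :: fun]⟩
t=13: ⟨C=z; E={z↦2}; S={0↦1, 1↦1, 2↦1}; K=[fun :: fun]⟩
t=14: ⟨C=7; E={x↦3, z↦2}; S={0↦1, 1↦1, 2↦1, 3↦1}; K=[fun]⟩
t=15: ⟨C=((λu. u) q); E={q↦4, z↦2}; S={0↦1, 1↦1, 2↦1, 3↦1, 4↦7}; K=∅⟩
t=16: ⟨C=(λu. u); E={q↦4, z↦2}; S={0↦1, 1↦1, 2↦1, 3↦1, 4↦7}; K=[arg]⟩
t=17: ⟨C=q; E={q↦4, z↦2}; S={0↦1, 1↦1, 2↦1, 3↦1, 4↦7}; K=[fun]⟩
t=18: ⟨C=u; E={u↦5, q↦4, z↦2}; S={0↦1, 1↦1, 2↦1, 3↦1, 4↦7, 5↦7}; K=∅⟩
→ final value 7

Answer: 7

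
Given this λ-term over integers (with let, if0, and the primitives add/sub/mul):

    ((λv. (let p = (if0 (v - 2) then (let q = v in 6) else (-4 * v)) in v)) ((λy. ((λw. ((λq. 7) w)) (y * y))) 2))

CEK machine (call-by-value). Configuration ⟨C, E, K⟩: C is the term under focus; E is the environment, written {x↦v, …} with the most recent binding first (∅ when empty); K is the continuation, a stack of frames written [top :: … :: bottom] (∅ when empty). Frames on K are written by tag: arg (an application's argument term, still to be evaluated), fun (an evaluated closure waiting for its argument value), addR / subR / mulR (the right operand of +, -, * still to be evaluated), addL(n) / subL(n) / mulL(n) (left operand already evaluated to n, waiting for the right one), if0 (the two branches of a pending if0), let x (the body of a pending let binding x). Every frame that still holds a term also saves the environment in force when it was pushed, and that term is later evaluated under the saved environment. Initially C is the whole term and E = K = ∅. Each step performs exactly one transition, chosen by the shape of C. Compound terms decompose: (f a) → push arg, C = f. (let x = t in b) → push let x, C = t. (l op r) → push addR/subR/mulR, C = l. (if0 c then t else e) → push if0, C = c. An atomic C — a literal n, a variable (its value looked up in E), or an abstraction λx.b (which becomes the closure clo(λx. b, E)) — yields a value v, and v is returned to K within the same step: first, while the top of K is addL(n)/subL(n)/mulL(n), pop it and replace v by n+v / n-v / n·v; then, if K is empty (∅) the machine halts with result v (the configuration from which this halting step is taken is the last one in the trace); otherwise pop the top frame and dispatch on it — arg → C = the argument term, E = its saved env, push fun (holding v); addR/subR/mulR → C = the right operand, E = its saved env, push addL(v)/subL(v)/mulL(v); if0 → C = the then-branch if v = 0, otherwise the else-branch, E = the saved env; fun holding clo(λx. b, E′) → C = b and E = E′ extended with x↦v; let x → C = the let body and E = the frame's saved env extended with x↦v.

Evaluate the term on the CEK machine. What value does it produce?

Answer: 7

Machine steps:
t=0: ⟨C=((λv. (let p = (if0 (v - 2) then (let q = v in 6) else (-4 * v)) in v)) ((λy. ((λw. ((λq. 7) w)) (y * y))) 2)); E=∅; K=∅⟩
t=1: ⟨C=(λv. (let p = (if0 (v - 2) then (let q = v in 6) else (-4 * v)) in v)); E=∅; K=[arg]⟩
t=2: ⟨C=((λy. ((λw. ((λq. 7) w)) (y * y))) 2); E=∅; K=[fun]⟩
t=3: ⟨C=(λy. ((λw. ((λq. 7) w)) (y * y))); E=∅; K=[arg :: fun]⟩
t=4: ⟨C=2; E=∅; K=[fun :: fun]⟩
t=5: ⟨C=((λw. ((λq. 7) w)) (y * y)); E={y↦2}; K=[fun]⟩
t=6: ⟨C=(λw. ((λq. 7) w)); E={y↦2}; K=[arg :: fun]⟩
t=7: ⟨C=(y * y); E={y↦2}; K=[fun :: fun]⟩
t=8: ⟨C=y; E={y↦2}; K=[mulR :: fun :: fun]⟩
t=9: ⟨C=y; E={y↦2}; K=[mulL(2) :: fun :: fun]⟩
t=10: ⟨C=((λq. 7) w); E={w↦4, y↦2}; K=[fun]⟩
t=11: ⟨C=(λq. 7); E={w↦4, y↦2}; K=[arg :: fun]⟩
t=12: ⟨C=w; E={w↦4, y↦2}; K=[fun :: fun]⟩
t=13: ⟨C=7; E={q↦4, w↦4, y↦2}; K=[fun]⟩
t=14: ⟨C=(let p = (if0 (v - 2) then (let q = v in 6) else (-4 * v)) in v); E={v↦7}; K=∅⟩
t=15: ⟨C=(if0 (v - 2) then (let q = v in 6) else (-4 * v)); E={v↦7}; K=[let p]⟩
t=16: ⟨C=(v - 2); E={v↦7}; K=[if0 :: let p]⟩
t=17: ⟨C=v; E={v↦7}; K=[subR :: if0 :: let p]⟩
t=18: ⟨C=2; E={v↦7}; K=[subL(7) :: if0 :: let p]⟩
t=19: ⟨C=(-4 * v); E={v↦7}; K=[let p]⟩
t=20: ⟨C=-4; E={v↦7}; K=[mulR :: let p]⟩
t=21: ⟨C=v; E={v↦7}; K=[mulL(-4) :: let p]⟩
t=22: ⟨C=v; E={p↦-28, v↦7}; K=∅⟩
→ final value 7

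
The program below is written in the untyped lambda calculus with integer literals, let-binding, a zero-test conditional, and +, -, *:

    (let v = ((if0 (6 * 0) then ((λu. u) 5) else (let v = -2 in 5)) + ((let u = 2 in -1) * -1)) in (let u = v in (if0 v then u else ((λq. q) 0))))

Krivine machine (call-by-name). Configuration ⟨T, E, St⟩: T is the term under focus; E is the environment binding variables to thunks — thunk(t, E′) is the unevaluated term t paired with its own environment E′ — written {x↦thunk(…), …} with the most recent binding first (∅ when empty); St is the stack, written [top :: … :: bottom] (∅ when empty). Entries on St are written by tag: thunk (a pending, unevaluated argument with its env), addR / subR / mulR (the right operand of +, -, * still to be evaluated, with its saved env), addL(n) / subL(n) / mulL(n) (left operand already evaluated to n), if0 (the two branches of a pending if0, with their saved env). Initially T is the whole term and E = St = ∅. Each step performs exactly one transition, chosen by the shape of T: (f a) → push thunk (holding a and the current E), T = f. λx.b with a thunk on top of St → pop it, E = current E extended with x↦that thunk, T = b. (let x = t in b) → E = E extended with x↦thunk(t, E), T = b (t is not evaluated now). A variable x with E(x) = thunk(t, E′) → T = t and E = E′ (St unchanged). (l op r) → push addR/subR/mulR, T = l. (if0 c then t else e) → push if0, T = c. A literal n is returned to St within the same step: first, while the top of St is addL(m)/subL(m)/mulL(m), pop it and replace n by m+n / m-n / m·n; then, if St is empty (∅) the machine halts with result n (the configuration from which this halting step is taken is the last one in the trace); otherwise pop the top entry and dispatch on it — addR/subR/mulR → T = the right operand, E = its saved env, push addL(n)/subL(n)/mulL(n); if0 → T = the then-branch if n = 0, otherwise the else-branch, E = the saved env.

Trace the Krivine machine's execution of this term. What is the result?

[0] [T=(let v = ((if0 (6 * 0) then ((λu. u) 5) else (let v = -2 in 5)) + ((let u = 2 in -1) * -1)) in (let u = v in (if0 v then u else ((λq. q) 0)))) | E=∅ | St=∅]
[1] [T=(let u = v in (if0 v then u else ((λq. q) 0))) | E={v↦thunk(((if0 (6 * 0) then ((λu. u) 5) else (let v = -2 in 5)) + ((let u = 2 in -1) * -1)), ∅)} | St=∅]
[2] [T=(if0 v then u else ((λq. q) 0)) | E={u↦thunk(v, {v↦thunk(((if0 (6 * 0) then ((λu. u) 5) else (let v = -2 in 5)) + ((let u = 2 in -1) * -1)), ∅)}), v↦thunk(((if0 (6 * 0) then ((λu. u) 5) else (let v = -2 in 5)) + ((let u = 2 in -1) * -1)), ∅)} | St=∅]
[3] [T=v | E={u↦thunk(v, {v↦thunk(((if0 (6 * 0) then ((λu. u) 5) else (let v = -2 in 5)) + ((let u = 2 in -1) * -1)), ∅)}), v↦thunk(((if0 (6 * 0) then ((λu. u) 5) else (let v = -2 in 5)) + ((let u = 2 in -1) * -1)), ∅)} | St=[if0]]
[4] [T=((if0 (6 * 0) then ((λu. u) 5) else (let v = -2 in 5)) + ((let u = 2 in -1) * -1)) | E=∅ | St=[if0]]
[5] [T=(if0 (6 * 0) then ((λu. u) 5) else (let v = -2 in 5)) | E=∅ | St=[addR :: if0]]
[6] [T=(6 * 0) | E=∅ | St=[if0 :: addR :: if0]]
[7] [T=6 | E=∅ | St=[mulR :: if0 :: addR :: if0]]
[8] [T=0 | E=∅ | St=[mulL(6) :: if0 :: addR :: if0]]
[9] [T=((λu. u) 5) | E=∅ | St=[addR :: if0]]
[10] [T=(λu. u) | E=∅ | St=[thunk :: addR :: if0]]
[11] [T=u | E={u↦thunk(5, ∅)} | St=[addR :: if0]]
[12] [T=5 | E=∅ | St=[addR :: if0]]
[13] [T=((let u = 2 in -1) * -1) | E=∅ | St=[addL(5) :: if0]]
[14] [T=(let u = 2 in -1) | E=∅ | St=[mulR :: addL(5) :: if0]]
[15] [T=-1 | E={u↦thunk(2, ∅)} | St=[mulR :: addL(5) :: if0]]
[16] [T=-1 | E=∅ | St=[mulL(-1) :: addL(5) :: if0]]
[17] [T=((λq. q) 0) | E={u↦thunk(v, {v↦thunk(((if0 (6 * 0) then ((λu. u) 5) else (let v = -2 in 5)) + ((let u = 2 in -1) * -1)), ∅)}), v↦thunk(((if0 (6 * 0) then ((λu. u) 5) else (let v = -2 in 5)) + ((let u = 2 in -1) * -1)), ∅)} | St=∅]
[18] [T=(λq. q) | E={u↦thunk(v, {v↦thunk(((if0 (6 * 0) then ((λu. u) 5) else (let v = -2 in 5)) + ((let u = 2 in -1) * -1)), ∅)}), v↦thunk(((if0 (6 * 0) then ((λu. u) 5) else (let v = -2 in 5)) + ((let u = 2 in -1) * -1)), ∅)} | St=[thunk]]
[19] [T=q | E={q↦thunk(0, {u↦thunk(v, {v↦thunk(((if0 (6 * 0) then ((λu. u) 5) else (let v = -2 in 5)) + ((let u = 2 in -1) * -1)), ∅)}), v↦thunk(((if0 (6 * 0) then ((λu. u) 5) else (let v = -2 in 5)) + ((let u = 2 in -1) * -1)), ∅)}), u↦thunk(v, {v↦thunk(((if0 (6 * 0) then ((λu. u) 5) else (let v = -2 in 5)) + ((let u = 2 in -1) * -1)), ∅)}), v↦thunk(((if0 (6 * 0) then ((λu. u) 5) else (let v = -2 in 5)) + ((let u = 2 in -1) * -1)), ∅)} | St=∅]
[20] [T=0 | E={u↦thunk(v, {v↦thunk(((if0 (6 * 0) then ((λu. u) 5) else (let v = -2 in 5)) + ((let u = 2 in -1) * -1)), ∅)}), v↦thunk(((if0 (6 * 0) then ((λu. u) 5) else (let v = -2 in 5)) + ((let u = 2 in -1) * -1)), ∅)} | St=∅]
→ final value 0

Answer: 0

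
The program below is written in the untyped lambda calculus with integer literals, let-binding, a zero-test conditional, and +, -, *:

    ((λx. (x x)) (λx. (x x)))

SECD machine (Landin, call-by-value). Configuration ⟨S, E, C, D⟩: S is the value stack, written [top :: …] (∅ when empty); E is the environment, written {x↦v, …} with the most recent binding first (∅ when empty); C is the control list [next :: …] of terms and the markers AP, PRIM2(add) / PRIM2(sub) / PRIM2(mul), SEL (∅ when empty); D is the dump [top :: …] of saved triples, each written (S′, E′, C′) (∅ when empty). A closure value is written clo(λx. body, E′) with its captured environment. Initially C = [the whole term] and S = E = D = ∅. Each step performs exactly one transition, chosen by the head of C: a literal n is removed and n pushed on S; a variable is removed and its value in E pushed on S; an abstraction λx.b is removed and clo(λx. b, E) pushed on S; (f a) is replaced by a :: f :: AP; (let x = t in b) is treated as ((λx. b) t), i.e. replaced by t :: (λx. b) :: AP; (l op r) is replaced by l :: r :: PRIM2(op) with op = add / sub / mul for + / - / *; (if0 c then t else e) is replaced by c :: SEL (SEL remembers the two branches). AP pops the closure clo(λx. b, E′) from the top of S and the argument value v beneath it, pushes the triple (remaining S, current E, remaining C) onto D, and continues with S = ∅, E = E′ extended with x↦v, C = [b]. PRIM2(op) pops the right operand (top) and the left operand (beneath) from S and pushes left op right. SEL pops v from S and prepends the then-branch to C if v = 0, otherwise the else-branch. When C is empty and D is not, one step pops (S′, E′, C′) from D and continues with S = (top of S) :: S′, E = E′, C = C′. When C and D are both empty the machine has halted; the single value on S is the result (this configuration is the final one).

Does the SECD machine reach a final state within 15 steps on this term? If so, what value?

step 0: <S=∅, E=∅, C=[((λx. (x x)) (λx. (x x)))], D=∅>
step 1: <S=∅, E=∅, C=[(λx. (x x)) :: (λx. (x x)) :: AP], D=∅>
step 2: <S=[clo(λx. (x x), ∅)], E=∅, C=[(λx. (x x)) :: AP], D=∅>
step 3: <S=[clo(λx. (x x), ∅) :: clo(λx. (x x), ∅)], E=∅, C=[AP], D=∅>
step 4: <S=∅, E={x↦clo(λx. (x x), ∅)}, C=[(x x)], D=[(∅, ∅, ∅)]>
step 5: <S=∅, E={x↦clo(λx. (x x), ∅)}, C=[x :: x :: AP], D=[(∅, ∅, ∅)]>
step 6: <S=[clo(λx. (x x), ∅)], E={x↦clo(λx. (x x), ∅)}, C=[x :: AP], D=[(∅, ∅, ∅)]>
step 7: <S=[clo(λx. (x x), ∅) :: clo(λx. (x x), ∅)], E={x↦clo(λx. (x x), ∅)}, C=[AP], D=[(∅, ∅, ∅)]>
step 8: <S=∅, E={x↦clo(λx. (x x), ∅)}, C=[(x x)], D=[(∅, {x↦clo(λx. (x x), ∅)}, ∅) :: (∅, ∅, ∅)]>
step 9: <S=∅, E={x↦clo(λx. (x x), ∅)}, C=[x :: x :: AP], D=[(∅, {x↦clo(λx. (x x), ∅)}, ∅) :: (∅, ∅, ∅)]>
step 10: <S=[clo(λx. (x x), ∅)], E={x↦clo(λx. (x x), ∅)}, C=[x :: AP], D=[(∅, {x↦clo(λx. (x x), ∅)}, ∅) :: (∅, ∅, ∅)]>
step 11: <S=[clo(λx. (x x), ∅) :: clo(λx. (x x), ∅)], E={x↦clo(λx. (x x), ∅)}, C=[AP], D=[(∅, {x↦clo(λx. (x x), ∅)}, ∅) :: (∅, ∅, ∅)]>
step 12: <S=∅, E={x↦clo(λx. (x x), ∅)}, C=[(x x)], D=[(∅, {x↦clo(λx. (x x), ∅)}, ∅) :: (∅, {x↦clo(λx. (x x), ∅)}, ∅) :: (∅, ∅, ∅)]>
step 13: <S=∅, E={x↦clo(λx. (x x), ∅)}, C=[x :: x :: AP], D=[(∅, {x↦clo(λx. (x x), ∅)}, ∅) :: (∅, {x↦clo(λx. (x x), ∅)}, ∅) :: (∅, ∅, ∅)]>
step 14: <S=[clo(λx. (x x), ∅)], E={x↦clo(λx. (x x), ∅)}, C=[x :: AP], D=[(∅, {x↦clo(λx. (x x), ∅)}, ∅) :: (∅, {x↦clo(λx. (x x), ∅)}, ∅) :: (∅, ∅, ∅)]>
step 15: <S=[clo(λx. (x x), ∅) :: clo(λx. (x x), ∅)], E={x↦clo(λx. (x x), ∅)}, C=[AP], D=[(∅, {x↦clo(λx. (x x), ∅)}, ∅) :: (∅, {x↦clo(λx. (x x), ∅)}, ∅) :: (∅, ∅, ∅)]>
→ 15 transitions taken and the configuration is still not final: no result within 15 steps

Answer: DIVERGES (no final state within 15 steps)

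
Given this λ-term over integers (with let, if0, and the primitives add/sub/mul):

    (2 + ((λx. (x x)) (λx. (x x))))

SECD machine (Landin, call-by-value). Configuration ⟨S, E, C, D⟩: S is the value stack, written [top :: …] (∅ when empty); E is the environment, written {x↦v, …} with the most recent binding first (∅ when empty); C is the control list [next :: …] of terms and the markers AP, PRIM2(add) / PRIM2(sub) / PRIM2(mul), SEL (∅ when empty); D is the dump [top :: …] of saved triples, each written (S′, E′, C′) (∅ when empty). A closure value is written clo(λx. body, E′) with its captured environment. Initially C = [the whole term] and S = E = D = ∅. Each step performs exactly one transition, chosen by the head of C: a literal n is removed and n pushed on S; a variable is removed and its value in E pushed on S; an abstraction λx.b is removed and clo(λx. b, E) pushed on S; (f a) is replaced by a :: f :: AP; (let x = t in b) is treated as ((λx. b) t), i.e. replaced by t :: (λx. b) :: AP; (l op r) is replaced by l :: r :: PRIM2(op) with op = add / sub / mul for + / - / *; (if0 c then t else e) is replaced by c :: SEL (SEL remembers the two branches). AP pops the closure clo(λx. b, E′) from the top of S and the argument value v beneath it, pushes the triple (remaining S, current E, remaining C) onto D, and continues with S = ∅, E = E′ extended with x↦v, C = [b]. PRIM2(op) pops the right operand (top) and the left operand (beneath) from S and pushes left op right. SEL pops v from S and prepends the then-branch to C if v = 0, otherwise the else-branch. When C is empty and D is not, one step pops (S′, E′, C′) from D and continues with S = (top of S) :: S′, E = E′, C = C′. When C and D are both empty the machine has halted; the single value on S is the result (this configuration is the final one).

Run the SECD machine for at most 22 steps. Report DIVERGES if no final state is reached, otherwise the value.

Answer: DIVERGES (no final state within 22 steps)

Derivation:
[0] <S=∅, E=∅, C=[(2 + ((λx. (x x)) (λx. (x x))))], D=∅>
[1] <S=∅, E=∅, C=[2 :: ((λx. (x x)) (λx. (x x))) :: PRIM2(add)], D=∅>
[2] <S=[2], E=∅, C=[((λx. (x x)) (λx. (x x))) :: PRIM2(add)], D=∅>
[3] <S=[2], E=∅, C=[(λx. (x x)) :: (λx. (x x)) :: AP :: PRIM2(add)], D=∅>
[4] <S=[clo(λx. (x x), ∅) :: 2], E=∅, C=[(λx. (x x)) :: AP :: PRIM2(add)], D=∅>
[5] <S=[clo(λx. (x x), ∅) :: clo(λx. (x x), ∅) :: 2], E=∅, C=[AP :: PRIM2(add)], D=∅>
[6] <S=∅, E={x↦clo(λx. (x x), ∅)}, C=[(x x)], D=[([2], ∅, [PRIM2(add)])]>
[7] <S=∅, E={x↦clo(λx. (x x), ∅)}, C=[x :: x :: AP], D=[([2], ∅, [PRIM2(add)])]>
[8] <S=[clo(λx. (x x), ∅)], E={x↦clo(λx. (x x), ∅)}, C=[x :: AP], D=[([2], ∅, [PRIM2(add)])]>
[9] <S=[clo(λx. (x x), ∅) :: clo(λx. (x x), ∅)], E={x↦clo(λx. (x x), ∅)}, C=[AP], D=[([2], ∅, [PRIM2(add)])]>
[10] <S=∅, E={x↦clo(λx. (x x), ∅)}, C=[(x x)], D=[(∅, {x↦clo(λx. (x x), ∅)}, ∅) :: ([2], ∅, [PRIM2(add)])]>
[11] <S=∅, E={x↦clo(λx. (x x), ∅)}, C=[x :: x :: AP], D=[(∅, {x↦clo(λx. (x x), ∅)}, ∅) :: ([2], ∅, [PRIM2(add)])]>
[12] <S=[clo(λx. (x x), ∅)], E={x↦clo(λx. (x x), ∅)}, C=[x :: AP], D=[(∅, {x↦clo(λx. (x x), ∅)}, ∅) :: ([2], ∅, [PRIM2(add)])]>
[13] <S=[clo(λx. (x x), ∅) :: clo(λx. (x x), ∅)], E={x↦clo(λx. (x x), ∅)}, C=[AP], D=[(∅, {x↦clo(λx. (x x), ∅)}, ∅) :: ([2], ∅, [PRIM2(add)])]>
[14] <S=∅, E={x↦clo(λx. (x x), ∅)}, C=[(x x)], D=[(∅, {x↦clo(λx. (x x), ∅)}, ∅) :: (∅, {x↦clo(λx. (x x), ∅)}, ∅) :: ([2], ∅, [PRIM2(add)])]>
[15] <S=∅, E={x↦clo(λx. (x x), ∅)}, C=[x :: x :: AP], D=[(∅, {x↦clo(λx. (x x), ∅)}, ∅) :: (∅, {x↦clo(λx. (x x), ∅)}, ∅) :: ([2], ∅, [PRIM2(add)])]>
[16] <S=[clo(λx. (x x), ∅)], E={x↦clo(λx. (x x), ∅)}, C=[x :: AP], D=[(∅, {x↦clo(λx. (x x), ∅)}, ∅) :: (∅, {x↦clo(λx. (x x), ∅)}, ∅) :: ([2], ∅, [PRIM2(add)])]>
[17] <S=[clo(λx. (x x), ∅) :: clo(λx. (x x), ∅)], E={x↦clo(λx. (x x), ∅)}, C=[AP], D=[(∅, {x↦clo(λx. (x x), ∅)}, ∅) :: (∅, {x↦clo(λx. (x x), ∅)}, ∅) :: ([2], ∅, [PRIM2(add)])]>
[18] <S=∅, E={x↦clo(λx. (x x), ∅)}, C=[(x x)], D=[(∅, {x↦clo(λx. (x x), ∅)}, ∅) :: (∅, {x↦clo(λx. (x x), ∅)}, ∅) :: (∅, {x↦clo(λx. (x x), ∅)}, ∅) :: ([2], ∅, [PRIM2(add)])]>
[19] <S=∅, E={x↦clo(λx. (x x), ∅)}, C=[x :: x :: AP], D=[(∅, {x↦clo(λx. (x x), ∅)}, ∅) :: (∅, {x↦clo(λx. (x x), ∅)}, ∅) :: (∅, {x↦clo(λx. (x x), ∅)}, ∅) :: ([2], ∅, [PRIM2(add)])]>
[20] <S=[clo(λx. (x x), ∅)], E={x↦clo(λx. (x x), ∅)}, C=[x :: AP], D=[(∅, {x↦clo(λx. (x x), ∅)}, ∅) :: (∅, {x↦clo(λx. (x x), ∅)}, ∅) :: (∅, {x↦clo(λx. (x x), ∅)}, ∅) :: ([2], ∅, [PRIM2(add)])]>
[21] <S=[clo(λx. (x x), ∅) :: clo(λx. (x x), ∅)], E={x↦clo(λx. (x x), ∅)}, C=[AP], D=[(∅, {x↦clo(λx. (x x), ∅)}, ∅) :: (∅, {x↦clo(λx. (x x), ∅)}, ∅) :: (∅, {x↦clo(λx. (x x), ∅)}, ∅) :: ([2], ∅, [PRIM2(add)])]>
[22] <S=∅, E={x↦clo(λx. (x x), ∅)}, C=[(x x)], D=[(∅, {x↦clo(λx. (x x), ∅)}, ∅) :: (∅, {x↦clo(λx. (x x), ∅)}, ∅) :: (∅, {x↦clo(λx. (x x), ∅)}, ∅) :: (∅, {x↦clo(λx. (x x), ∅)}, ∅) :: ([2], ∅, [PRIM2(add)])]>
→ 22 transitions taken and the configuration is still not final: no result within 22 steps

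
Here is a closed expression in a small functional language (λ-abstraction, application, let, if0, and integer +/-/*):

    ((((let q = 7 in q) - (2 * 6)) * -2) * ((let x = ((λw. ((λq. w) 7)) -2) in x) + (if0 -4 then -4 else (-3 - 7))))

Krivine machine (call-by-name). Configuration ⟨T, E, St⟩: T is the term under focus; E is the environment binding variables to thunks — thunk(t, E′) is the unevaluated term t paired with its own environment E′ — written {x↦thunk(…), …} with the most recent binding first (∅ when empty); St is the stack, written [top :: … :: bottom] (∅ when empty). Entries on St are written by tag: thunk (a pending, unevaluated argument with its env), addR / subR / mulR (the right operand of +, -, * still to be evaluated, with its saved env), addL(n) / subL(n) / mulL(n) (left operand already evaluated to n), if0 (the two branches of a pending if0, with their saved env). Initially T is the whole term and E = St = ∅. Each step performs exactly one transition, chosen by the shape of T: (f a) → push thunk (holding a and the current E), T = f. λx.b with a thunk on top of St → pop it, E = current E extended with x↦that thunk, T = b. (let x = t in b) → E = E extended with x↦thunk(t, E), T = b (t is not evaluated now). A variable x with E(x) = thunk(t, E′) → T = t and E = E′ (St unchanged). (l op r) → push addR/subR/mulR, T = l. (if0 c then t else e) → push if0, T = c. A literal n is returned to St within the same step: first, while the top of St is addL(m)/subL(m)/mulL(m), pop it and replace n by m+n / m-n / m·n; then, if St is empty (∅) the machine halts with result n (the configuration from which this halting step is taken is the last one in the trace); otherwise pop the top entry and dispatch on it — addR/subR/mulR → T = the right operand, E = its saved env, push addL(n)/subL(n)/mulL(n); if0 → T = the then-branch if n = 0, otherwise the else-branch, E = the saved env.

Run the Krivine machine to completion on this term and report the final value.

t=0: ⟨T=((((let q = 7 in q) - (2 * 6)) * -2) * ((let x = ((λw. ((λq. w) 7)) -2) in x) + (if0 -4 then -4 else (-3 - 7)))); E=∅; St=∅⟩
t=1: ⟨T=(((let q = 7 in q) - (2 * 6)) * -2); E=∅; St=[mulR]⟩
t=2: ⟨T=((let q = 7 in q) - (2 * 6)); E=∅; St=[mulR :: mulR]⟩
t=3: ⟨T=(let q = 7 in q); E=∅; St=[subR :: mulR :: mulR]⟩
t=4: ⟨T=q; E={q↦thunk(7, ∅)}; St=[subR :: mulR :: mulR]⟩
t=5: ⟨T=7; E=∅; St=[subR :: mulR :: mulR]⟩
t=6: ⟨T=(2 * 6); E=∅; St=[subL(7) :: mulR :: mulR]⟩
t=7: ⟨T=2; E=∅; St=[mulR :: subL(7) :: mulR :: mulR]⟩
t=8: ⟨T=6; E=∅; St=[mulL(2) :: subL(7) :: mulR :: mulR]⟩
t=9: ⟨T=-2; E=∅; St=[mulL(-5) :: mulR]⟩
t=10: ⟨T=((let x = ((λw. ((λq. w) 7)) -2) in x) + (if0 -4 then -4 else (-3 - 7))); E=∅; St=[mulL(10)]⟩
t=11: ⟨T=(let x = ((λw. ((λq. w) 7)) -2) in x); E=∅; St=[addR :: mulL(10)]⟩
t=12: ⟨T=x; E={x↦thunk(((λw. ((λq. w) 7)) -2), ∅)}; St=[addR :: mulL(10)]⟩
t=13: ⟨T=((λw. ((λq. w) 7)) -2); E=∅; St=[addR :: mulL(10)]⟩
t=14: ⟨T=(λw. ((λq. w) 7)); E=∅; St=[thunk :: addR :: mulL(10)]⟩
t=15: ⟨T=((λq. w) 7); E={w↦thunk(-2, ∅)}; St=[addR :: mulL(10)]⟩
t=16: ⟨T=(λq. w); E={w↦thunk(-2, ∅)}; St=[thunk :: addR :: mulL(10)]⟩
t=17: ⟨T=w; E={q↦thunk(7, {w↦thunk(-2, ∅)}), w↦thunk(-2, ∅)}; St=[addR :: mulL(10)]⟩
t=18: ⟨T=-2; E=∅; St=[addR :: mulL(10)]⟩
t=19: ⟨T=(if0 -4 then -4 else (-3 - 7)); E=∅; St=[addL(-2) :: mulL(10)]⟩
t=20: ⟨T=-4; E=∅; St=[if0 :: addL(-2) :: mulL(10)]⟩
t=21: ⟨T=(-3 - 7); E=∅; St=[addL(-2) :: mulL(10)]⟩
t=22: ⟨T=-3; E=∅; St=[subR :: addL(-2) :: mulL(10)]⟩
t=23: ⟨T=7; E=∅; St=[subL(-3) :: addL(-2) :: mulL(10)]⟩
→ final value -120

Answer: -120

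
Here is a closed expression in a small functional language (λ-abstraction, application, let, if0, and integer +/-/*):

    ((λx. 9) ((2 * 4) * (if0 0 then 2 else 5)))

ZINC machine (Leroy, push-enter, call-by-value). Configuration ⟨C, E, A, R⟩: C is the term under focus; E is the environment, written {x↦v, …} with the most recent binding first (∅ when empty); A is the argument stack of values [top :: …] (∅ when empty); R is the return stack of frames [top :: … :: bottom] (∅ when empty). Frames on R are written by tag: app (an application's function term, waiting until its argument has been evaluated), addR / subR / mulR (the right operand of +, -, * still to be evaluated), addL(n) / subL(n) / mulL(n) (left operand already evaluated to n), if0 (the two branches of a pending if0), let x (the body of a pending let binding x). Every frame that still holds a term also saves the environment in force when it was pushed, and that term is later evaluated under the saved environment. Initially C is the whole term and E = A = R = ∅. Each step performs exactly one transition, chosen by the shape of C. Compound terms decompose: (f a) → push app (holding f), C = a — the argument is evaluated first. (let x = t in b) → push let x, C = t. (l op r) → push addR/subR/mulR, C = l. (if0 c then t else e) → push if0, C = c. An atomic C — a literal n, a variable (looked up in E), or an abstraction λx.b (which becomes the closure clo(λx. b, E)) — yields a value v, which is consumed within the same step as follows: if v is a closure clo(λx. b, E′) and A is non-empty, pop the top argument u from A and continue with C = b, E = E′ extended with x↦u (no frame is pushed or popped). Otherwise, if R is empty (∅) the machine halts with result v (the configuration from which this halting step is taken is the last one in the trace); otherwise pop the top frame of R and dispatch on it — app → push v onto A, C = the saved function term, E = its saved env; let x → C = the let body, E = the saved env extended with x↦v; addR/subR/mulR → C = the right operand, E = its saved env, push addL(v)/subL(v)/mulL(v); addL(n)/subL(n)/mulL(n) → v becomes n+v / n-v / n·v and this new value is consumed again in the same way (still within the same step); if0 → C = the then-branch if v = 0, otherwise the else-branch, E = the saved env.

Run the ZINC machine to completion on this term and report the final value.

Answer: 9

Execution trace:
step 0: <C=((λx. 9) ((2 * 4) * (if0 0 then 2 else 5))), E=∅, A=∅, R=∅>
step 1: <C=((2 * 4) * (if0 0 then 2 else 5)), E=∅, A=∅, R=[app]>
step 2: <C=(2 * 4), E=∅, A=∅, R=[mulR :: app]>
step 3: <C=2, E=∅, A=∅, R=[mulR :: mulR :: app]>
step 4: <C=4, E=∅, A=∅, R=[mulL(2) :: mulR :: app]>
step 5: <C=(if0 0 then 2 else 5), E=∅, A=∅, R=[mulL(8) :: app]>
step 6: <C=0, E=∅, A=∅, R=[if0 :: mulL(8) :: app]>
step 7: <C=2, E=∅, A=∅, R=[mulL(8) :: app]>
step 8: <C=(λx. 9), E=∅, A=[16], R=∅>
step 9: <C=9, E={x↦16}, A=∅, R=∅>
→ final value 9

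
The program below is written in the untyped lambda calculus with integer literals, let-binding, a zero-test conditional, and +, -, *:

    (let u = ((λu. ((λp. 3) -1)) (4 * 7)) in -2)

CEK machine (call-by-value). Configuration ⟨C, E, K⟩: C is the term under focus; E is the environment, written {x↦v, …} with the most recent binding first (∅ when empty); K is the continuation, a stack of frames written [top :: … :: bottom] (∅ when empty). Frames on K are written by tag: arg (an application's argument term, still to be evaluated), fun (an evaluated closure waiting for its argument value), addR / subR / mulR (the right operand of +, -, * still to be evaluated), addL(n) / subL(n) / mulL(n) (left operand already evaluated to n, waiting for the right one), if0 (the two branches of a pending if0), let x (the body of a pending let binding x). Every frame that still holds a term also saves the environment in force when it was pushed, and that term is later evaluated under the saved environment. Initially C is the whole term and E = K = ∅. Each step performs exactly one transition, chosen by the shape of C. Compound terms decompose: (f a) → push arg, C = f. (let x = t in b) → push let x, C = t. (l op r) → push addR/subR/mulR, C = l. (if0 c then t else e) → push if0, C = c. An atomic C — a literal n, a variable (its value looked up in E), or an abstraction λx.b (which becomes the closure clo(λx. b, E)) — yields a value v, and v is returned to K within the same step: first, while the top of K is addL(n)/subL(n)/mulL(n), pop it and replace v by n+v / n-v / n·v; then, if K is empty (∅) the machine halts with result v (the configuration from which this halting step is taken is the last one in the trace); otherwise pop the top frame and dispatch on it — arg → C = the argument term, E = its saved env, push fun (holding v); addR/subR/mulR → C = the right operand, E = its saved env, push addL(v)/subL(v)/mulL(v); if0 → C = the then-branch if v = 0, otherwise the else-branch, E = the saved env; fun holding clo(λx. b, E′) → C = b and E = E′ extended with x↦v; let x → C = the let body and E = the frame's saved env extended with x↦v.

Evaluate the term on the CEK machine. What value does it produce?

Answer: -2

Machine steps:
0. [C=(let u = ((λu. ((λp. 3) -1)) (4 * 7)) in -2) | E=∅ | K=∅]
1. [C=((λu. ((λp. 3) -1)) (4 * 7)) | E=∅ | K=[let u]]
2. [C=(λu. ((λp. 3) -1)) | E=∅ | K=[arg :: let u]]
3. [C=(4 * 7) | E=∅ | K=[fun :: let u]]
4. [C=4 | E=∅ | K=[mulR :: fun :: let u]]
5. [C=7 | E=∅ | K=[mulL(4) :: fun :: let u]]
6. [C=((λp. 3) -1) | E={u↦28} | K=[let u]]
7. [C=(λp. 3) | E={u↦28} | K=[arg :: let u]]
8. [C=-1 | E={u↦28} | K=[fun :: let u]]
9. [C=3 | E={p↦-1, u↦28} | K=[let u]]
10. [C=-2 | E={u↦3} | K=∅]
→ final value -2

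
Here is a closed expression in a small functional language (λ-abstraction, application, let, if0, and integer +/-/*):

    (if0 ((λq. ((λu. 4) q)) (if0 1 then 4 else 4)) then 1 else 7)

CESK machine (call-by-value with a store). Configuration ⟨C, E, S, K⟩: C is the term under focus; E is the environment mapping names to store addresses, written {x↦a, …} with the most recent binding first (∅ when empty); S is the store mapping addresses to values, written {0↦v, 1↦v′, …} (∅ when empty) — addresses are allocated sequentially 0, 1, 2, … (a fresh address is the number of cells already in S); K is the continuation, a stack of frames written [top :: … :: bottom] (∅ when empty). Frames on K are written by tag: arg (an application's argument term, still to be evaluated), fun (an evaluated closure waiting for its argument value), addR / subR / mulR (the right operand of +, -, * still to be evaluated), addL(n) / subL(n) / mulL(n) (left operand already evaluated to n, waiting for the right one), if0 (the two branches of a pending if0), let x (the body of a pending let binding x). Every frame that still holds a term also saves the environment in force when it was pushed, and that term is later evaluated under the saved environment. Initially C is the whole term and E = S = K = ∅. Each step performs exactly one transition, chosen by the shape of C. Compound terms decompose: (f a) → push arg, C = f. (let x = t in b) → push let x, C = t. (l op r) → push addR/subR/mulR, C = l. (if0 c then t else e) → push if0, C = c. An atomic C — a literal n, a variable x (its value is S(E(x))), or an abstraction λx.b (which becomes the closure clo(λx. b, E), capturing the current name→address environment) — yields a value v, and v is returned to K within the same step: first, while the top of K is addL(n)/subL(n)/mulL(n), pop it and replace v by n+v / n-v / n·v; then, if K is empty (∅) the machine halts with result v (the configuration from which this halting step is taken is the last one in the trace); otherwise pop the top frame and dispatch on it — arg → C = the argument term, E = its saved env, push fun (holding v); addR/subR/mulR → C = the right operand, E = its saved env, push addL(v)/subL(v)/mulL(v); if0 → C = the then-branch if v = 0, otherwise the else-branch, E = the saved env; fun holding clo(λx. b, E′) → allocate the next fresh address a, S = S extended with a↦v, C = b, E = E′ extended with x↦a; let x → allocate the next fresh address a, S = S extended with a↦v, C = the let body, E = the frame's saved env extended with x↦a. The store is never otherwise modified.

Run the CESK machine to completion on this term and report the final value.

Answer: 7

Machine steps:
0. <C=(if0 ((λq. ((λu. 4) q)) (if0 1 then 4 else 4)) then 1 else 7), E=∅, S=∅, K=∅>
1. <C=((λq. ((λu. 4) q)) (if0 1 then 4 else 4)), E=∅, S=∅, K=[if0]>
2. <C=(λq. ((λu. 4) q)), E=∅, S=∅, K=[arg :: if0]>
3. <C=(if0 1 then 4 else 4), E=∅, S=∅, K=[fun :: if0]>
4. <C=1, E=∅, S=∅, K=[if0 :: fun :: if0]>
5. <C=4, E=∅, S=∅, K=[fun :: if0]>
6. <C=((λu. 4) q), E={q↦0}, S={0↦4}, K=[if0]>
7. <C=(λu. 4), E={q↦0}, S={0↦4}, K=[arg :: if0]>
8. <C=q, E={q↦0}, S={0↦4}, K=[fun :: if0]>
9. <C=4, E={u↦1, q↦0}, S={0↦4, 1↦4}, K=[if0]>
10. <C=7, E=∅, S={0↦4, 1↦4}, K=∅>
→ final value 7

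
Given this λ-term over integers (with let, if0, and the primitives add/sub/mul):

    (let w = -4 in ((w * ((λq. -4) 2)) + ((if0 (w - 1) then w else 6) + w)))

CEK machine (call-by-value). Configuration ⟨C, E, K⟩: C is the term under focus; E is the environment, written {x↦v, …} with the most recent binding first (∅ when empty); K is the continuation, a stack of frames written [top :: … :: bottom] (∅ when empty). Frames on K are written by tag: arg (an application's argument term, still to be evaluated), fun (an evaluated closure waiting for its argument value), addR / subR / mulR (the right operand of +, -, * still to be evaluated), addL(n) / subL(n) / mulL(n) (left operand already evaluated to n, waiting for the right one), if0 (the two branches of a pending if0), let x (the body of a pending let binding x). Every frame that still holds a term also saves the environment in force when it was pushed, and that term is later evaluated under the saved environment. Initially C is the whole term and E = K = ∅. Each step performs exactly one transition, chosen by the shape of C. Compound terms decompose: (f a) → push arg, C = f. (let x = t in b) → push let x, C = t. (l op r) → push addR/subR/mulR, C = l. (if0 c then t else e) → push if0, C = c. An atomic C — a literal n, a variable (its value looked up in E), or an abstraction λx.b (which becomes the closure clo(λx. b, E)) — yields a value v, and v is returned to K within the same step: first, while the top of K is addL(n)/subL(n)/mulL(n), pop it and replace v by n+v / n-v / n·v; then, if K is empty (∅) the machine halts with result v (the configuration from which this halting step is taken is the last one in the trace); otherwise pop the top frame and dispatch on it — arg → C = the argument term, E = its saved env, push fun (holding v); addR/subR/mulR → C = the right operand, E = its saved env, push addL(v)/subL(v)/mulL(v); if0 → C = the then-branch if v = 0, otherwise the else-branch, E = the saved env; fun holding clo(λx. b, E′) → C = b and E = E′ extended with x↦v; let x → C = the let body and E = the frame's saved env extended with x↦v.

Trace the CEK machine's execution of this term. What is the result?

t=0: <C=(let w = -4 in ((w * ((λq. -4) 2)) + ((if0 (w - 1) then w else 6) + w))), E=∅, K=∅>
t=1: <C=-4, E=∅, K=[let w]>
t=2: <C=((w * ((λq. -4) 2)) + ((if0 (w - 1) then w else 6) + w)), E={w↦-4}, K=∅>
t=3: <C=(w * ((λq. -4) 2)), E={w↦-4}, K=[addR]>
t=4: <C=w, E={w↦-4}, K=[mulR :: addR]>
t=5: <C=((λq. -4) 2), E={w↦-4}, K=[mulL(-4) :: addR]>
t=6: <C=(λq. -4), E={w↦-4}, K=[arg :: mulL(-4) :: addR]>
t=7: <C=2, E={w↦-4}, K=[fun :: mulL(-4) :: addR]>
t=8: <C=-4, E={q↦2, w↦-4}, K=[mulL(-4) :: addR]>
t=9: <C=((if0 (w - 1) then w else 6) + w), E={w↦-4}, K=[addL(16)]>
t=10: <C=(if0 (w - 1) then w else 6), E={w↦-4}, K=[addR :: addL(16)]>
t=11: <C=(w - 1), E={w↦-4}, K=[if0 :: addR :: addL(16)]>
t=12: <C=w, E={w↦-4}, K=[subR :: if0 :: addR :: addL(16)]>
t=13: <C=1, E={w↦-4}, K=[subL(-4) :: if0 :: addR :: addL(16)]>
t=14: <C=6, E={w↦-4}, K=[addR :: addL(16)]>
t=15: <C=w, E={w↦-4}, K=[addL(6) :: addL(16)]>
→ final value 18

Answer: 18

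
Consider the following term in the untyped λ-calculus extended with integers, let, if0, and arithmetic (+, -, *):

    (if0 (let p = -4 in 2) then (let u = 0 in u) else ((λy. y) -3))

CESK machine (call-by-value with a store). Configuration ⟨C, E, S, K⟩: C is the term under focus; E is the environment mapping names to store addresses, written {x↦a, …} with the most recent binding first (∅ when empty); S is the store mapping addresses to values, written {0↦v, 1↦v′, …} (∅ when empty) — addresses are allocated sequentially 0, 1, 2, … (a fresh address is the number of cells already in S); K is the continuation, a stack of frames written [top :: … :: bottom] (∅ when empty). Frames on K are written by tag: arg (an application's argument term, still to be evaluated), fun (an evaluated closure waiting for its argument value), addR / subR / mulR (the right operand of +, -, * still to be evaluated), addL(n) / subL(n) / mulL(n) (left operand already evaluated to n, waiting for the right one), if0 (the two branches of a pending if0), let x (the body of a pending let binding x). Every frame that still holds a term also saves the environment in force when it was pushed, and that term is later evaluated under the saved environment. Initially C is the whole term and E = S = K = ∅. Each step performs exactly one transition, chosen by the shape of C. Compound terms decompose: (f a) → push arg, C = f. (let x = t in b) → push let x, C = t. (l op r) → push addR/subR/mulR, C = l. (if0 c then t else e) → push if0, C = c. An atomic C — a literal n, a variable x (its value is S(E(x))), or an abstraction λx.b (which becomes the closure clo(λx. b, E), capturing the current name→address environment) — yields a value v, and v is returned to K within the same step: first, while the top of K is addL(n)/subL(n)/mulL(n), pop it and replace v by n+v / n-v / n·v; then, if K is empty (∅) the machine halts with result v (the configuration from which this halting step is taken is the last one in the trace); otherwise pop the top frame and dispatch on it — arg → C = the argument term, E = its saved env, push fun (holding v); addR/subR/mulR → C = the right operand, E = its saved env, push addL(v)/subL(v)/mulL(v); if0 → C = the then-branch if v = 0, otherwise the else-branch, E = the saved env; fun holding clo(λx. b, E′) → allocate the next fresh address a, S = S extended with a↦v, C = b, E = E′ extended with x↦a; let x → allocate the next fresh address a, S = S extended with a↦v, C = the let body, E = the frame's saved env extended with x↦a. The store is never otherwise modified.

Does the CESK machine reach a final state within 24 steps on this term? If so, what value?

t=0: [C=(if0 (let p = -4 in 2) then (let u = 0 in u) else ((λy. y) -3)) | E=∅ | S=∅ | K=∅]
t=1: [C=(let p = -4 in 2) | E=∅ | S=∅ | K=[if0]]
t=2: [C=-4 | E=∅ | S=∅ | K=[let p :: if0]]
t=3: [C=2 | E={p↦0} | S={0↦-4} | K=[if0]]
t=4: [C=((λy. y) -3) | E=∅ | S={0↦-4} | K=∅]
t=5: [C=(λy. y) | E=∅ | S={0↦-4} | K=[arg]]
t=6: [C=-3 | E=∅ | S={0↦-4} | K=[fun]]
t=7: [C=y | E={y↦1} | S={0↦-4, 1↦-3} | K=∅]
→ final value -3

Answer: -3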